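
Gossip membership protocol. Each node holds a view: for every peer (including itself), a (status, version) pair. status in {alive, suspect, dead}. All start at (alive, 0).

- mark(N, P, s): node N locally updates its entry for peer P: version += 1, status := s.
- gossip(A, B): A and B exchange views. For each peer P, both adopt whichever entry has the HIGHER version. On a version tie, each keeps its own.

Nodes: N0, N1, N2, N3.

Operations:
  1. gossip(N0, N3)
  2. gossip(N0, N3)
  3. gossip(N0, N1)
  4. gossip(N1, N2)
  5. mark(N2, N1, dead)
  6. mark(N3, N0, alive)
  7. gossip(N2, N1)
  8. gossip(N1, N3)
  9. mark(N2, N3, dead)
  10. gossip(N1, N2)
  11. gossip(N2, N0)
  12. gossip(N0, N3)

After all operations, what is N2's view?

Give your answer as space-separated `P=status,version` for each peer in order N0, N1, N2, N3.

Answer: N0=alive,1 N1=dead,1 N2=alive,0 N3=dead,1

Derivation:
Op 1: gossip N0<->N3 -> N0.N0=(alive,v0) N0.N1=(alive,v0) N0.N2=(alive,v0) N0.N3=(alive,v0) | N3.N0=(alive,v0) N3.N1=(alive,v0) N3.N2=(alive,v0) N3.N3=(alive,v0)
Op 2: gossip N0<->N3 -> N0.N0=(alive,v0) N0.N1=(alive,v0) N0.N2=(alive,v0) N0.N3=(alive,v0) | N3.N0=(alive,v0) N3.N1=(alive,v0) N3.N2=(alive,v0) N3.N3=(alive,v0)
Op 3: gossip N0<->N1 -> N0.N0=(alive,v0) N0.N1=(alive,v0) N0.N2=(alive,v0) N0.N3=(alive,v0) | N1.N0=(alive,v0) N1.N1=(alive,v0) N1.N2=(alive,v0) N1.N3=(alive,v0)
Op 4: gossip N1<->N2 -> N1.N0=(alive,v0) N1.N1=(alive,v0) N1.N2=(alive,v0) N1.N3=(alive,v0) | N2.N0=(alive,v0) N2.N1=(alive,v0) N2.N2=(alive,v0) N2.N3=(alive,v0)
Op 5: N2 marks N1=dead -> (dead,v1)
Op 6: N3 marks N0=alive -> (alive,v1)
Op 7: gossip N2<->N1 -> N2.N0=(alive,v0) N2.N1=(dead,v1) N2.N2=(alive,v0) N2.N3=(alive,v0) | N1.N0=(alive,v0) N1.N1=(dead,v1) N1.N2=(alive,v0) N1.N3=(alive,v0)
Op 8: gossip N1<->N3 -> N1.N0=(alive,v1) N1.N1=(dead,v1) N1.N2=(alive,v0) N1.N3=(alive,v0) | N3.N0=(alive,v1) N3.N1=(dead,v1) N3.N2=(alive,v0) N3.N3=(alive,v0)
Op 9: N2 marks N3=dead -> (dead,v1)
Op 10: gossip N1<->N2 -> N1.N0=(alive,v1) N1.N1=(dead,v1) N1.N2=(alive,v0) N1.N3=(dead,v1) | N2.N0=(alive,v1) N2.N1=(dead,v1) N2.N2=(alive,v0) N2.N3=(dead,v1)
Op 11: gossip N2<->N0 -> N2.N0=(alive,v1) N2.N1=(dead,v1) N2.N2=(alive,v0) N2.N3=(dead,v1) | N0.N0=(alive,v1) N0.N1=(dead,v1) N0.N2=(alive,v0) N0.N3=(dead,v1)
Op 12: gossip N0<->N3 -> N0.N0=(alive,v1) N0.N1=(dead,v1) N0.N2=(alive,v0) N0.N3=(dead,v1) | N3.N0=(alive,v1) N3.N1=(dead,v1) N3.N2=(alive,v0) N3.N3=(dead,v1)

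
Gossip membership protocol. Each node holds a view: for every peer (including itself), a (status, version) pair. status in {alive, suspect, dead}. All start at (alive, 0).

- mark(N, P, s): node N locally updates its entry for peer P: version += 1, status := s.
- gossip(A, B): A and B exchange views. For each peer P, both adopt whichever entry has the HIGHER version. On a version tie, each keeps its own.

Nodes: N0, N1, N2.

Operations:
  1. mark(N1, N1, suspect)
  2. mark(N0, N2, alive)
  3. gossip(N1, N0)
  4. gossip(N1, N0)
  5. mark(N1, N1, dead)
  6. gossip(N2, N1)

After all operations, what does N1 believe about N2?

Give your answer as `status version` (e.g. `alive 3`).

Op 1: N1 marks N1=suspect -> (suspect,v1)
Op 2: N0 marks N2=alive -> (alive,v1)
Op 3: gossip N1<->N0 -> N1.N0=(alive,v0) N1.N1=(suspect,v1) N1.N2=(alive,v1) | N0.N0=(alive,v0) N0.N1=(suspect,v1) N0.N2=(alive,v1)
Op 4: gossip N1<->N0 -> N1.N0=(alive,v0) N1.N1=(suspect,v1) N1.N2=(alive,v1) | N0.N0=(alive,v0) N0.N1=(suspect,v1) N0.N2=(alive,v1)
Op 5: N1 marks N1=dead -> (dead,v2)
Op 6: gossip N2<->N1 -> N2.N0=(alive,v0) N2.N1=(dead,v2) N2.N2=(alive,v1) | N1.N0=(alive,v0) N1.N1=(dead,v2) N1.N2=(alive,v1)

Answer: alive 1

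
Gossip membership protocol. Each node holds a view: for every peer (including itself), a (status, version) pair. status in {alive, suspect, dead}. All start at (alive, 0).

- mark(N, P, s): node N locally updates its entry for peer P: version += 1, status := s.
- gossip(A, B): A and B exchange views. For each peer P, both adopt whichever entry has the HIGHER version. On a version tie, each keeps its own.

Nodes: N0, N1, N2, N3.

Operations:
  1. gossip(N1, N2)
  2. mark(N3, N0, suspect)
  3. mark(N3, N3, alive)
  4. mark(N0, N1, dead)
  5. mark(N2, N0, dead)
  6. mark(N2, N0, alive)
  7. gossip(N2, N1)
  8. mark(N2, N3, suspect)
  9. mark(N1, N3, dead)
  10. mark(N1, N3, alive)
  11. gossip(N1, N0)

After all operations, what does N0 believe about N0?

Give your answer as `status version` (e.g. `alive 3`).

Answer: alive 2

Derivation:
Op 1: gossip N1<->N2 -> N1.N0=(alive,v0) N1.N1=(alive,v0) N1.N2=(alive,v0) N1.N3=(alive,v0) | N2.N0=(alive,v0) N2.N1=(alive,v0) N2.N2=(alive,v0) N2.N3=(alive,v0)
Op 2: N3 marks N0=suspect -> (suspect,v1)
Op 3: N3 marks N3=alive -> (alive,v1)
Op 4: N0 marks N1=dead -> (dead,v1)
Op 5: N2 marks N0=dead -> (dead,v1)
Op 6: N2 marks N0=alive -> (alive,v2)
Op 7: gossip N2<->N1 -> N2.N0=(alive,v2) N2.N1=(alive,v0) N2.N2=(alive,v0) N2.N3=(alive,v0) | N1.N0=(alive,v2) N1.N1=(alive,v0) N1.N2=(alive,v0) N1.N3=(alive,v0)
Op 8: N2 marks N3=suspect -> (suspect,v1)
Op 9: N1 marks N3=dead -> (dead,v1)
Op 10: N1 marks N3=alive -> (alive,v2)
Op 11: gossip N1<->N0 -> N1.N0=(alive,v2) N1.N1=(dead,v1) N1.N2=(alive,v0) N1.N3=(alive,v2) | N0.N0=(alive,v2) N0.N1=(dead,v1) N0.N2=(alive,v0) N0.N3=(alive,v2)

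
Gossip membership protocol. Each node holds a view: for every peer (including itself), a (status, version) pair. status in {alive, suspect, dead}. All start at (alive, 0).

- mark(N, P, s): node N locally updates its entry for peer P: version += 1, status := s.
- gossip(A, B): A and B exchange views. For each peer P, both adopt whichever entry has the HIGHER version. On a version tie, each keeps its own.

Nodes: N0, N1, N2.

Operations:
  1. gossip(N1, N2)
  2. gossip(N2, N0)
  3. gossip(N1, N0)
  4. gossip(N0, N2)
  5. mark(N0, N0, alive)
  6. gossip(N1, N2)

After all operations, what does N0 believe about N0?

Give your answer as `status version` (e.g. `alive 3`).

Answer: alive 1

Derivation:
Op 1: gossip N1<->N2 -> N1.N0=(alive,v0) N1.N1=(alive,v0) N1.N2=(alive,v0) | N2.N0=(alive,v0) N2.N1=(alive,v0) N2.N2=(alive,v0)
Op 2: gossip N2<->N0 -> N2.N0=(alive,v0) N2.N1=(alive,v0) N2.N2=(alive,v0) | N0.N0=(alive,v0) N0.N1=(alive,v0) N0.N2=(alive,v0)
Op 3: gossip N1<->N0 -> N1.N0=(alive,v0) N1.N1=(alive,v0) N1.N2=(alive,v0) | N0.N0=(alive,v0) N0.N1=(alive,v0) N0.N2=(alive,v0)
Op 4: gossip N0<->N2 -> N0.N0=(alive,v0) N0.N1=(alive,v0) N0.N2=(alive,v0) | N2.N0=(alive,v0) N2.N1=(alive,v0) N2.N2=(alive,v0)
Op 5: N0 marks N0=alive -> (alive,v1)
Op 6: gossip N1<->N2 -> N1.N0=(alive,v0) N1.N1=(alive,v0) N1.N2=(alive,v0) | N2.N0=(alive,v0) N2.N1=(alive,v0) N2.N2=(alive,v0)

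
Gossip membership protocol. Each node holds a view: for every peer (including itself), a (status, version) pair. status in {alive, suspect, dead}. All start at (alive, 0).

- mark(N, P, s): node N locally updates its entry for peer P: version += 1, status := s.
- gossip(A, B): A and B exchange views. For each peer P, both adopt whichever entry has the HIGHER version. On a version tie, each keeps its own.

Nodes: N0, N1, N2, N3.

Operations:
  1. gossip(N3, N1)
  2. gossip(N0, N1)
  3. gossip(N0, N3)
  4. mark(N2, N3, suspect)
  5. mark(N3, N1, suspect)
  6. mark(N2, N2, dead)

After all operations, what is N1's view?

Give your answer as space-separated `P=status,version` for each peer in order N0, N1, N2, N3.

Answer: N0=alive,0 N1=alive,0 N2=alive,0 N3=alive,0

Derivation:
Op 1: gossip N3<->N1 -> N3.N0=(alive,v0) N3.N1=(alive,v0) N3.N2=(alive,v0) N3.N3=(alive,v0) | N1.N0=(alive,v0) N1.N1=(alive,v0) N1.N2=(alive,v0) N1.N3=(alive,v0)
Op 2: gossip N0<->N1 -> N0.N0=(alive,v0) N0.N1=(alive,v0) N0.N2=(alive,v0) N0.N3=(alive,v0) | N1.N0=(alive,v0) N1.N1=(alive,v0) N1.N2=(alive,v0) N1.N3=(alive,v0)
Op 3: gossip N0<->N3 -> N0.N0=(alive,v0) N0.N1=(alive,v0) N0.N2=(alive,v0) N0.N3=(alive,v0) | N3.N0=(alive,v0) N3.N1=(alive,v0) N3.N2=(alive,v0) N3.N3=(alive,v0)
Op 4: N2 marks N3=suspect -> (suspect,v1)
Op 5: N3 marks N1=suspect -> (suspect,v1)
Op 6: N2 marks N2=dead -> (dead,v1)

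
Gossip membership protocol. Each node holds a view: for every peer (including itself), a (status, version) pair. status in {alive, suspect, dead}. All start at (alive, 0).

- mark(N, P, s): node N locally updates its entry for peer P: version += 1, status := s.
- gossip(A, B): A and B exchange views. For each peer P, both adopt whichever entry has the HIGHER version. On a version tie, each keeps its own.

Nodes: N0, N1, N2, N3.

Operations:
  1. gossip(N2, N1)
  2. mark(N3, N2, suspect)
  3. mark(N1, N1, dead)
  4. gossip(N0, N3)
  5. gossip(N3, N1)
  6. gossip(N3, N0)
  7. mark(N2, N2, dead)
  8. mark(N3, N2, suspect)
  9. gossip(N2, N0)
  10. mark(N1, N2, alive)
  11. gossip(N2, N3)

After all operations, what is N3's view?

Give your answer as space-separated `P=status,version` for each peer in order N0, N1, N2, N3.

Answer: N0=alive,0 N1=dead,1 N2=suspect,2 N3=alive,0

Derivation:
Op 1: gossip N2<->N1 -> N2.N0=(alive,v0) N2.N1=(alive,v0) N2.N2=(alive,v0) N2.N3=(alive,v0) | N1.N0=(alive,v0) N1.N1=(alive,v0) N1.N2=(alive,v0) N1.N3=(alive,v0)
Op 2: N3 marks N2=suspect -> (suspect,v1)
Op 3: N1 marks N1=dead -> (dead,v1)
Op 4: gossip N0<->N3 -> N0.N0=(alive,v0) N0.N1=(alive,v0) N0.N2=(suspect,v1) N0.N3=(alive,v0) | N3.N0=(alive,v0) N3.N1=(alive,v0) N3.N2=(suspect,v1) N3.N3=(alive,v0)
Op 5: gossip N3<->N1 -> N3.N0=(alive,v0) N3.N1=(dead,v1) N3.N2=(suspect,v1) N3.N3=(alive,v0) | N1.N0=(alive,v0) N1.N1=(dead,v1) N1.N2=(suspect,v1) N1.N3=(alive,v0)
Op 6: gossip N3<->N0 -> N3.N0=(alive,v0) N3.N1=(dead,v1) N3.N2=(suspect,v1) N3.N3=(alive,v0) | N0.N0=(alive,v0) N0.N1=(dead,v1) N0.N2=(suspect,v1) N0.N3=(alive,v0)
Op 7: N2 marks N2=dead -> (dead,v1)
Op 8: N3 marks N2=suspect -> (suspect,v2)
Op 9: gossip N2<->N0 -> N2.N0=(alive,v0) N2.N1=(dead,v1) N2.N2=(dead,v1) N2.N3=(alive,v0) | N0.N0=(alive,v0) N0.N1=(dead,v1) N0.N2=(suspect,v1) N0.N3=(alive,v0)
Op 10: N1 marks N2=alive -> (alive,v2)
Op 11: gossip N2<->N3 -> N2.N0=(alive,v0) N2.N1=(dead,v1) N2.N2=(suspect,v2) N2.N3=(alive,v0) | N3.N0=(alive,v0) N3.N1=(dead,v1) N3.N2=(suspect,v2) N3.N3=(alive,v0)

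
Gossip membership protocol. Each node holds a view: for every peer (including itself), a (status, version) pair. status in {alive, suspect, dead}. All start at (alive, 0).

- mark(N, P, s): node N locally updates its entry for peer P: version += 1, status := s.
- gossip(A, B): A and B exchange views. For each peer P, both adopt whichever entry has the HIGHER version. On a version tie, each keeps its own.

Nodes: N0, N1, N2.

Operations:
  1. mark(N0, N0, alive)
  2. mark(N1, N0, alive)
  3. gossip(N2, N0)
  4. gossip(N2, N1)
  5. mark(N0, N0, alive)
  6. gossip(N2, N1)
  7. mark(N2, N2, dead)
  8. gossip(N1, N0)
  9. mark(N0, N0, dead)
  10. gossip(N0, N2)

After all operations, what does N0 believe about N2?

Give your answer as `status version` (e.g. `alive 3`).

Op 1: N0 marks N0=alive -> (alive,v1)
Op 2: N1 marks N0=alive -> (alive,v1)
Op 3: gossip N2<->N0 -> N2.N0=(alive,v1) N2.N1=(alive,v0) N2.N2=(alive,v0) | N0.N0=(alive,v1) N0.N1=(alive,v0) N0.N2=(alive,v0)
Op 4: gossip N2<->N1 -> N2.N0=(alive,v1) N2.N1=(alive,v0) N2.N2=(alive,v0) | N1.N0=(alive,v1) N1.N1=(alive,v0) N1.N2=(alive,v0)
Op 5: N0 marks N0=alive -> (alive,v2)
Op 6: gossip N2<->N1 -> N2.N0=(alive,v1) N2.N1=(alive,v0) N2.N2=(alive,v0) | N1.N0=(alive,v1) N1.N1=(alive,v0) N1.N2=(alive,v0)
Op 7: N2 marks N2=dead -> (dead,v1)
Op 8: gossip N1<->N0 -> N1.N0=(alive,v2) N1.N1=(alive,v0) N1.N2=(alive,v0) | N0.N0=(alive,v2) N0.N1=(alive,v0) N0.N2=(alive,v0)
Op 9: N0 marks N0=dead -> (dead,v3)
Op 10: gossip N0<->N2 -> N0.N0=(dead,v3) N0.N1=(alive,v0) N0.N2=(dead,v1) | N2.N0=(dead,v3) N2.N1=(alive,v0) N2.N2=(dead,v1)

Answer: dead 1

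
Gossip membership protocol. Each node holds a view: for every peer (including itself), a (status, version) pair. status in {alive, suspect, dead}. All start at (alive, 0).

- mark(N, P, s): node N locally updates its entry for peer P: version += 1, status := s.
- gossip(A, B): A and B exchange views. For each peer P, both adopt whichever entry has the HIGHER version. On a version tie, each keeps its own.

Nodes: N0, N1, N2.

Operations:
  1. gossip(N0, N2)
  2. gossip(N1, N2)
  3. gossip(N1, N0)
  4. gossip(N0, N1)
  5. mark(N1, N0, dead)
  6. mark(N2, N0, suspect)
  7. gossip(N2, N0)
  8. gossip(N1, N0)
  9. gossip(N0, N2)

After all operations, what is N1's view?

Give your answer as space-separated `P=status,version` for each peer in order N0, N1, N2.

Answer: N0=dead,1 N1=alive,0 N2=alive,0

Derivation:
Op 1: gossip N0<->N2 -> N0.N0=(alive,v0) N0.N1=(alive,v0) N0.N2=(alive,v0) | N2.N0=(alive,v0) N2.N1=(alive,v0) N2.N2=(alive,v0)
Op 2: gossip N1<->N2 -> N1.N0=(alive,v0) N1.N1=(alive,v0) N1.N2=(alive,v0) | N2.N0=(alive,v0) N2.N1=(alive,v0) N2.N2=(alive,v0)
Op 3: gossip N1<->N0 -> N1.N0=(alive,v0) N1.N1=(alive,v0) N1.N2=(alive,v0) | N0.N0=(alive,v0) N0.N1=(alive,v0) N0.N2=(alive,v0)
Op 4: gossip N0<->N1 -> N0.N0=(alive,v0) N0.N1=(alive,v0) N0.N2=(alive,v0) | N1.N0=(alive,v0) N1.N1=(alive,v0) N1.N2=(alive,v0)
Op 5: N1 marks N0=dead -> (dead,v1)
Op 6: N2 marks N0=suspect -> (suspect,v1)
Op 7: gossip N2<->N0 -> N2.N0=(suspect,v1) N2.N1=(alive,v0) N2.N2=(alive,v0) | N0.N0=(suspect,v1) N0.N1=(alive,v0) N0.N2=(alive,v0)
Op 8: gossip N1<->N0 -> N1.N0=(dead,v1) N1.N1=(alive,v0) N1.N2=(alive,v0) | N0.N0=(suspect,v1) N0.N1=(alive,v0) N0.N2=(alive,v0)
Op 9: gossip N0<->N2 -> N0.N0=(suspect,v1) N0.N1=(alive,v0) N0.N2=(alive,v0) | N2.N0=(suspect,v1) N2.N1=(alive,v0) N2.N2=(alive,v0)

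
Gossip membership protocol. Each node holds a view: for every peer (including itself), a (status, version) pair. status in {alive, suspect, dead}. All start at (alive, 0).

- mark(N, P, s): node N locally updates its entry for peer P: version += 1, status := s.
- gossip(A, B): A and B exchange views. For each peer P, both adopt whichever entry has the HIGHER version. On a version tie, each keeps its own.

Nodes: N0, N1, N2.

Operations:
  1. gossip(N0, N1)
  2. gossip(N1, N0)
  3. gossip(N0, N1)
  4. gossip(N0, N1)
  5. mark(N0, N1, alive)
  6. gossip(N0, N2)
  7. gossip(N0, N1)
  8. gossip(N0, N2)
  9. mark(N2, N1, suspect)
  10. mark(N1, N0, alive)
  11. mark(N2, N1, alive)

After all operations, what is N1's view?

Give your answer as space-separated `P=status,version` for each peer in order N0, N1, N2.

Op 1: gossip N0<->N1 -> N0.N0=(alive,v0) N0.N1=(alive,v0) N0.N2=(alive,v0) | N1.N0=(alive,v0) N1.N1=(alive,v0) N1.N2=(alive,v0)
Op 2: gossip N1<->N0 -> N1.N0=(alive,v0) N1.N1=(alive,v0) N1.N2=(alive,v0) | N0.N0=(alive,v0) N0.N1=(alive,v0) N0.N2=(alive,v0)
Op 3: gossip N0<->N1 -> N0.N0=(alive,v0) N0.N1=(alive,v0) N0.N2=(alive,v0) | N1.N0=(alive,v0) N1.N1=(alive,v0) N1.N2=(alive,v0)
Op 4: gossip N0<->N1 -> N0.N0=(alive,v0) N0.N1=(alive,v0) N0.N2=(alive,v0) | N1.N0=(alive,v0) N1.N1=(alive,v0) N1.N2=(alive,v0)
Op 5: N0 marks N1=alive -> (alive,v1)
Op 6: gossip N0<->N2 -> N0.N0=(alive,v0) N0.N1=(alive,v1) N0.N2=(alive,v0) | N2.N0=(alive,v0) N2.N1=(alive,v1) N2.N2=(alive,v0)
Op 7: gossip N0<->N1 -> N0.N0=(alive,v0) N0.N1=(alive,v1) N0.N2=(alive,v0) | N1.N0=(alive,v0) N1.N1=(alive,v1) N1.N2=(alive,v0)
Op 8: gossip N0<->N2 -> N0.N0=(alive,v0) N0.N1=(alive,v1) N0.N2=(alive,v0) | N2.N0=(alive,v0) N2.N1=(alive,v1) N2.N2=(alive,v0)
Op 9: N2 marks N1=suspect -> (suspect,v2)
Op 10: N1 marks N0=alive -> (alive,v1)
Op 11: N2 marks N1=alive -> (alive,v3)

Answer: N0=alive,1 N1=alive,1 N2=alive,0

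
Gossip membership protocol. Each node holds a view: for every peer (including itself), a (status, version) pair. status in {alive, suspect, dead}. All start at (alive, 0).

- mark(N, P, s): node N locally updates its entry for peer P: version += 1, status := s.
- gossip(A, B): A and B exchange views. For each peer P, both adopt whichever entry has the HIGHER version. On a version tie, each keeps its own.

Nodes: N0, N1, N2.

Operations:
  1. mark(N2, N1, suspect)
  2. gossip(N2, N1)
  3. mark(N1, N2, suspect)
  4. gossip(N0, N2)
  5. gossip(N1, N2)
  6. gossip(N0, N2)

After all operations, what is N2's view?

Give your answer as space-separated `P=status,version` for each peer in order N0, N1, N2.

Answer: N0=alive,0 N1=suspect,1 N2=suspect,1

Derivation:
Op 1: N2 marks N1=suspect -> (suspect,v1)
Op 2: gossip N2<->N1 -> N2.N0=(alive,v0) N2.N1=(suspect,v1) N2.N2=(alive,v0) | N1.N0=(alive,v0) N1.N1=(suspect,v1) N1.N2=(alive,v0)
Op 3: N1 marks N2=suspect -> (suspect,v1)
Op 4: gossip N0<->N2 -> N0.N0=(alive,v0) N0.N1=(suspect,v1) N0.N2=(alive,v0) | N2.N0=(alive,v0) N2.N1=(suspect,v1) N2.N2=(alive,v0)
Op 5: gossip N1<->N2 -> N1.N0=(alive,v0) N1.N1=(suspect,v1) N1.N2=(suspect,v1) | N2.N0=(alive,v0) N2.N1=(suspect,v1) N2.N2=(suspect,v1)
Op 6: gossip N0<->N2 -> N0.N0=(alive,v0) N0.N1=(suspect,v1) N0.N2=(suspect,v1) | N2.N0=(alive,v0) N2.N1=(suspect,v1) N2.N2=(suspect,v1)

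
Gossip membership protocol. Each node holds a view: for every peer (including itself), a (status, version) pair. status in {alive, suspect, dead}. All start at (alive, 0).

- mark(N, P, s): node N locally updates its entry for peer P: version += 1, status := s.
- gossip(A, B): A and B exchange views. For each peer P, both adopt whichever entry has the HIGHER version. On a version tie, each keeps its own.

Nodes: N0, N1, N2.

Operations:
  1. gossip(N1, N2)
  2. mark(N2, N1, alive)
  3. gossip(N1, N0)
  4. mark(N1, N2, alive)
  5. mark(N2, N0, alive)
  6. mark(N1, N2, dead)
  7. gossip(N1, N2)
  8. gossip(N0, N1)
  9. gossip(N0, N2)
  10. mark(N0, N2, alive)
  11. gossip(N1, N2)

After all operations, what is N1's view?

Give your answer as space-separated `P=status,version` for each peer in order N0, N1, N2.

Answer: N0=alive,1 N1=alive,1 N2=dead,2

Derivation:
Op 1: gossip N1<->N2 -> N1.N0=(alive,v0) N1.N1=(alive,v0) N1.N2=(alive,v0) | N2.N0=(alive,v0) N2.N1=(alive,v0) N2.N2=(alive,v0)
Op 2: N2 marks N1=alive -> (alive,v1)
Op 3: gossip N1<->N0 -> N1.N0=(alive,v0) N1.N1=(alive,v0) N1.N2=(alive,v0) | N0.N0=(alive,v0) N0.N1=(alive,v0) N0.N2=(alive,v0)
Op 4: N1 marks N2=alive -> (alive,v1)
Op 5: N2 marks N0=alive -> (alive,v1)
Op 6: N1 marks N2=dead -> (dead,v2)
Op 7: gossip N1<->N2 -> N1.N0=(alive,v1) N1.N1=(alive,v1) N1.N2=(dead,v2) | N2.N0=(alive,v1) N2.N1=(alive,v1) N2.N2=(dead,v2)
Op 8: gossip N0<->N1 -> N0.N0=(alive,v1) N0.N1=(alive,v1) N0.N2=(dead,v2) | N1.N0=(alive,v1) N1.N1=(alive,v1) N1.N2=(dead,v2)
Op 9: gossip N0<->N2 -> N0.N0=(alive,v1) N0.N1=(alive,v1) N0.N2=(dead,v2) | N2.N0=(alive,v1) N2.N1=(alive,v1) N2.N2=(dead,v2)
Op 10: N0 marks N2=alive -> (alive,v3)
Op 11: gossip N1<->N2 -> N1.N0=(alive,v1) N1.N1=(alive,v1) N1.N2=(dead,v2) | N2.N0=(alive,v1) N2.N1=(alive,v1) N2.N2=(dead,v2)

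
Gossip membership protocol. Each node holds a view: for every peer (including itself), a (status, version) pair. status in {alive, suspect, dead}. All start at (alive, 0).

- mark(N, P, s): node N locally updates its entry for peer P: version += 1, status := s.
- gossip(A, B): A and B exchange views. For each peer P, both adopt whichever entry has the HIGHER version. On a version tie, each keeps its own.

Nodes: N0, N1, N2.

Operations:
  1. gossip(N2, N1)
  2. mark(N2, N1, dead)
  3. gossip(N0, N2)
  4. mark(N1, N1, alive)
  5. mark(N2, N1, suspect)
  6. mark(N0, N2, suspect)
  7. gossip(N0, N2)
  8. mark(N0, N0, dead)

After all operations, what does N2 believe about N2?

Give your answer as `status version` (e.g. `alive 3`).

Answer: suspect 1

Derivation:
Op 1: gossip N2<->N1 -> N2.N0=(alive,v0) N2.N1=(alive,v0) N2.N2=(alive,v0) | N1.N0=(alive,v0) N1.N1=(alive,v0) N1.N2=(alive,v0)
Op 2: N2 marks N1=dead -> (dead,v1)
Op 3: gossip N0<->N2 -> N0.N0=(alive,v0) N0.N1=(dead,v1) N0.N2=(alive,v0) | N2.N0=(alive,v0) N2.N1=(dead,v1) N2.N2=(alive,v0)
Op 4: N1 marks N1=alive -> (alive,v1)
Op 5: N2 marks N1=suspect -> (suspect,v2)
Op 6: N0 marks N2=suspect -> (suspect,v1)
Op 7: gossip N0<->N2 -> N0.N0=(alive,v0) N0.N1=(suspect,v2) N0.N2=(suspect,v1) | N2.N0=(alive,v0) N2.N1=(suspect,v2) N2.N2=(suspect,v1)
Op 8: N0 marks N0=dead -> (dead,v1)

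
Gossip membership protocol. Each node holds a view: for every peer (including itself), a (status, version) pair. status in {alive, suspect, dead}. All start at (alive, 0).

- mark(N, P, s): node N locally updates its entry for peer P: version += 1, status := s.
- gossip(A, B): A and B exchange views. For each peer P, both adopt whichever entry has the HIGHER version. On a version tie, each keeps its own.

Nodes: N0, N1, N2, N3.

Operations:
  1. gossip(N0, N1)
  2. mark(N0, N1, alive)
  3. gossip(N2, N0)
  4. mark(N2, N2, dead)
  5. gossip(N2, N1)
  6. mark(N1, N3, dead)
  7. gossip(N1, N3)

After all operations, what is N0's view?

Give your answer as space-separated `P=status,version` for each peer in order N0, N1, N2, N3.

Answer: N0=alive,0 N1=alive,1 N2=alive,0 N3=alive,0

Derivation:
Op 1: gossip N0<->N1 -> N0.N0=(alive,v0) N0.N1=(alive,v0) N0.N2=(alive,v0) N0.N3=(alive,v0) | N1.N0=(alive,v0) N1.N1=(alive,v0) N1.N2=(alive,v0) N1.N3=(alive,v0)
Op 2: N0 marks N1=alive -> (alive,v1)
Op 3: gossip N2<->N0 -> N2.N0=(alive,v0) N2.N1=(alive,v1) N2.N2=(alive,v0) N2.N3=(alive,v0) | N0.N0=(alive,v0) N0.N1=(alive,v1) N0.N2=(alive,v0) N0.N3=(alive,v0)
Op 4: N2 marks N2=dead -> (dead,v1)
Op 5: gossip N2<->N1 -> N2.N0=(alive,v0) N2.N1=(alive,v1) N2.N2=(dead,v1) N2.N3=(alive,v0) | N1.N0=(alive,v0) N1.N1=(alive,v1) N1.N2=(dead,v1) N1.N3=(alive,v0)
Op 6: N1 marks N3=dead -> (dead,v1)
Op 7: gossip N1<->N3 -> N1.N0=(alive,v0) N1.N1=(alive,v1) N1.N2=(dead,v1) N1.N3=(dead,v1) | N3.N0=(alive,v0) N3.N1=(alive,v1) N3.N2=(dead,v1) N3.N3=(dead,v1)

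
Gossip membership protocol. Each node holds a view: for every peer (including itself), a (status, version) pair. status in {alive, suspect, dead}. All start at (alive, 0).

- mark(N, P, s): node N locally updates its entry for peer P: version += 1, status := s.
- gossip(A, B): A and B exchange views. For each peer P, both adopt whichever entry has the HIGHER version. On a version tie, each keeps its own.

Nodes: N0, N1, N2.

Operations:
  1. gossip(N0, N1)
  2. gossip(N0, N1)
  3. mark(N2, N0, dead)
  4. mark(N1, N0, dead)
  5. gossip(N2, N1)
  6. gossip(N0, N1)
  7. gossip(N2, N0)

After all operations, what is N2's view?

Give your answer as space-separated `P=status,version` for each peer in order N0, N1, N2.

Op 1: gossip N0<->N1 -> N0.N0=(alive,v0) N0.N1=(alive,v0) N0.N2=(alive,v0) | N1.N0=(alive,v0) N1.N1=(alive,v0) N1.N2=(alive,v0)
Op 2: gossip N0<->N1 -> N0.N0=(alive,v0) N0.N1=(alive,v0) N0.N2=(alive,v0) | N1.N0=(alive,v0) N1.N1=(alive,v0) N1.N2=(alive,v0)
Op 3: N2 marks N0=dead -> (dead,v1)
Op 4: N1 marks N0=dead -> (dead,v1)
Op 5: gossip N2<->N1 -> N2.N0=(dead,v1) N2.N1=(alive,v0) N2.N2=(alive,v0) | N1.N0=(dead,v1) N1.N1=(alive,v0) N1.N2=(alive,v0)
Op 6: gossip N0<->N1 -> N0.N0=(dead,v1) N0.N1=(alive,v0) N0.N2=(alive,v0) | N1.N0=(dead,v1) N1.N1=(alive,v0) N1.N2=(alive,v0)
Op 7: gossip N2<->N0 -> N2.N0=(dead,v1) N2.N1=(alive,v0) N2.N2=(alive,v0) | N0.N0=(dead,v1) N0.N1=(alive,v0) N0.N2=(alive,v0)

Answer: N0=dead,1 N1=alive,0 N2=alive,0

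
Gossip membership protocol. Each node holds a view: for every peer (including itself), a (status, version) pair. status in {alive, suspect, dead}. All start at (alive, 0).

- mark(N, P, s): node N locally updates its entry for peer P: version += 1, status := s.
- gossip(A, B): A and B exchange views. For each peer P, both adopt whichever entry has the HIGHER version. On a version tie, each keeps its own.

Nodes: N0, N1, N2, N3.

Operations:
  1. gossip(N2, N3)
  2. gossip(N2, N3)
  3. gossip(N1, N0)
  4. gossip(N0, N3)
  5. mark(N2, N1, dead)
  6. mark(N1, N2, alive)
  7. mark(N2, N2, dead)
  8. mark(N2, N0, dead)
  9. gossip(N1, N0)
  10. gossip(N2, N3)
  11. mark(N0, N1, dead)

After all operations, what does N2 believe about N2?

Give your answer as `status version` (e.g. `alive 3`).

Answer: dead 1

Derivation:
Op 1: gossip N2<->N3 -> N2.N0=(alive,v0) N2.N1=(alive,v0) N2.N2=(alive,v0) N2.N3=(alive,v0) | N3.N0=(alive,v0) N3.N1=(alive,v0) N3.N2=(alive,v0) N3.N3=(alive,v0)
Op 2: gossip N2<->N3 -> N2.N0=(alive,v0) N2.N1=(alive,v0) N2.N2=(alive,v0) N2.N3=(alive,v0) | N3.N0=(alive,v0) N3.N1=(alive,v0) N3.N2=(alive,v0) N3.N3=(alive,v0)
Op 3: gossip N1<->N0 -> N1.N0=(alive,v0) N1.N1=(alive,v0) N1.N2=(alive,v0) N1.N3=(alive,v0) | N0.N0=(alive,v0) N0.N1=(alive,v0) N0.N2=(alive,v0) N0.N3=(alive,v0)
Op 4: gossip N0<->N3 -> N0.N0=(alive,v0) N0.N1=(alive,v0) N0.N2=(alive,v0) N0.N3=(alive,v0) | N3.N0=(alive,v0) N3.N1=(alive,v0) N3.N2=(alive,v0) N3.N3=(alive,v0)
Op 5: N2 marks N1=dead -> (dead,v1)
Op 6: N1 marks N2=alive -> (alive,v1)
Op 7: N2 marks N2=dead -> (dead,v1)
Op 8: N2 marks N0=dead -> (dead,v1)
Op 9: gossip N1<->N0 -> N1.N0=(alive,v0) N1.N1=(alive,v0) N1.N2=(alive,v1) N1.N3=(alive,v0) | N0.N0=(alive,v0) N0.N1=(alive,v0) N0.N2=(alive,v1) N0.N3=(alive,v0)
Op 10: gossip N2<->N3 -> N2.N0=(dead,v1) N2.N1=(dead,v1) N2.N2=(dead,v1) N2.N3=(alive,v0) | N3.N0=(dead,v1) N3.N1=(dead,v1) N3.N2=(dead,v1) N3.N3=(alive,v0)
Op 11: N0 marks N1=dead -> (dead,v1)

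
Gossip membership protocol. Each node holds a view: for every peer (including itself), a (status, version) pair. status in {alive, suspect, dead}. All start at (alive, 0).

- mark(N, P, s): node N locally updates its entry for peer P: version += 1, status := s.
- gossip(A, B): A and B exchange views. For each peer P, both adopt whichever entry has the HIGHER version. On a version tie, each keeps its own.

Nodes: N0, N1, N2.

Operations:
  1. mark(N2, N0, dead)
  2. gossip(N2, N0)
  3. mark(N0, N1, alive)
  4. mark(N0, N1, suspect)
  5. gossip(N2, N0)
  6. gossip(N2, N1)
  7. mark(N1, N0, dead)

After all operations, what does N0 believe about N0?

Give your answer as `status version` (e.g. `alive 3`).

Op 1: N2 marks N0=dead -> (dead,v1)
Op 2: gossip N2<->N0 -> N2.N0=(dead,v1) N2.N1=(alive,v0) N2.N2=(alive,v0) | N0.N0=(dead,v1) N0.N1=(alive,v0) N0.N2=(alive,v0)
Op 3: N0 marks N1=alive -> (alive,v1)
Op 4: N0 marks N1=suspect -> (suspect,v2)
Op 5: gossip N2<->N0 -> N2.N0=(dead,v1) N2.N1=(suspect,v2) N2.N2=(alive,v0) | N0.N0=(dead,v1) N0.N1=(suspect,v2) N0.N2=(alive,v0)
Op 6: gossip N2<->N1 -> N2.N0=(dead,v1) N2.N1=(suspect,v2) N2.N2=(alive,v0) | N1.N0=(dead,v1) N1.N1=(suspect,v2) N1.N2=(alive,v0)
Op 7: N1 marks N0=dead -> (dead,v2)

Answer: dead 1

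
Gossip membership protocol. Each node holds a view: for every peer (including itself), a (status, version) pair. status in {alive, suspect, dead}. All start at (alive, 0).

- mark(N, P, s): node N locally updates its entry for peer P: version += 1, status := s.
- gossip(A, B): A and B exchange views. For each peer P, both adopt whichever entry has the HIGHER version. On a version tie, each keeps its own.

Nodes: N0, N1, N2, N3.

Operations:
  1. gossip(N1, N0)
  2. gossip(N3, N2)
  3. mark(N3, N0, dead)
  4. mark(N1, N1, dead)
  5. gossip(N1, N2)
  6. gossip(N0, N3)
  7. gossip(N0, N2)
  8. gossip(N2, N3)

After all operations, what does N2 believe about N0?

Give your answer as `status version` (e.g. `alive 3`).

Answer: dead 1

Derivation:
Op 1: gossip N1<->N0 -> N1.N0=(alive,v0) N1.N1=(alive,v0) N1.N2=(alive,v0) N1.N3=(alive,v0) | N0.N0=(alive,v0) N0.N1=(alive,v0) N0.N2=(alive,v0) N0.N3=(alive,v0)
Op 2: gossip N3<->N2 -> N3.N0=(alive,v0) N3.N1=(alive,v0) N3.N2=(alive,v0) N3.N3=(alive,v0) | N2.N0=(alive,v0) N2.N1=(alive,v0) N2.N2=(alive,v0) N2.N3=(alive,v0)
Op 3: N3 marks N0=dead -> (dead,v1)
Op 4: N1 marks N1=dead -> (dead,v1)
Op 5: gossip N1<->N2 -> N1.N0=(alive,v0) N1.N1=(dead,v1) N1.N2=(alive,v0) N1.N3=(alive,v0) | N2.N0=(alive,v0) N2.N1=(dead,v1) N2.N2=(alive,v0) N2.N3=(alive,v0)
Op 6: gossip N0<->N3 -> N0.N0=(dead,v1) N0.N1=(alive,v0) N0.N2=(alive,v0) N0.N3=(alive,v0) | N3.N0=(dead,v1) N3.N1=(alive,v0) N3.N2=(alive,v0) N3.N3=(alive,v0)
Op 7: gossip N0<->N2 -> N0.N0=(dead,v1) N0.N1=(dead,v1) N0.N2=(alive,v0) N0.N3=(alive,v0) | N2.N0=(dead,v1) N2.N1=(dead,v1) N2.N2=(alive,v0) N2.N3=(alive,v0)
Op 8: gossip N2<->N3 -> N2.N0=(dead,v1) N2.N1=(dead,v1) N2.N2=(alive,v0) N2.N3=(alive,v0) | N3.N0=(dead,v1) N3.N1=(dead,v1) N3.N2=(alive,v0) N3.N3=(alive,v0)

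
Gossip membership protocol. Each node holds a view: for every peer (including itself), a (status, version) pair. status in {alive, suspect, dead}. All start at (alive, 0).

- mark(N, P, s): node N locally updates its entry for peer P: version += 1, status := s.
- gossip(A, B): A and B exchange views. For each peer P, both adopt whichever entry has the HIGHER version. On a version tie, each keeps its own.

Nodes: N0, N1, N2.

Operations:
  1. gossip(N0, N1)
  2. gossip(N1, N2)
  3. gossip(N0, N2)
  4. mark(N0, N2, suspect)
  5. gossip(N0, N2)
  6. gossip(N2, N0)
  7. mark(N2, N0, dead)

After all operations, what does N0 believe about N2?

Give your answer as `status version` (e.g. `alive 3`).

Op 1: gossip N0<->N1 -> N0.N0=(alive,v0) N0.N1=(alive,v0) N0.N2=(alive,v0) | N1.N0=(alive,v0) N1.N1=(alive,v0) N1.N2=(alive,v0)
Op 2: gossip N1<->N2 -> N1.N0=(alive,v0) N1.N1=(alive,v0) N1.N2=(alive,v0) | N2.N0=(alive,v0) N2.N1=(alive,v0) N2.N2=(alive,v0)
Op 3: gossip N0<->N2 -> N0.N0=(alive,v0) N0.N1=(alive,v0) N0.N2=(alive,v0) | N2.N0=(alive,v0) N2.N1=(alive,v0) N2.N2=(alive,v0)
Op 4: N0 marks N2=suspect -> (suspect,v1)
Op 5: gossip N0<->N2 -> N0.N0=(alive,v0) N0.N1=(alive,v0) N0.N2=(suspect,v1) | N2.N0=(alive,v0) N2.N1=(alive,v0) N2.N2=(suspect,v1)
Op 6: gossip N2<->N0 -> N2.N0=(alive,v0) N2.N1=(alive,v0) N2.N2=(suspect,v1) | N0.N0=(alive,v0) N0.N1=(alive,v0) N0.N2=(suspect,v1)
Op 7: N2 marks N0=dead -> (dead,v1)

Answer: suspect 1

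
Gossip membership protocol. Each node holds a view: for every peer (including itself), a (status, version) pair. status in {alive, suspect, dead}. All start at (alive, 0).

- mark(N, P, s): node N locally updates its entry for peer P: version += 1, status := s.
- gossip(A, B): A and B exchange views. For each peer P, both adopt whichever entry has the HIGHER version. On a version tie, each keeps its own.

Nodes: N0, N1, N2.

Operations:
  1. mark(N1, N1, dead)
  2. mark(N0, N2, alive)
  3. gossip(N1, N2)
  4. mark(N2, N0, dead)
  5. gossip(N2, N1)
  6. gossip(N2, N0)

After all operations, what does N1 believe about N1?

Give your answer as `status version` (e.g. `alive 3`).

Answer: dead 1

Derivation:
Op 1: N1 marks N1=dead -> (dead,v1)
Op 2: N0 marks N2=alive -> (alive,v1)
Op 3: gossip N1<->N2 -> N1.N0=(alive,v0) N1.N1=(dead,v1) N1.N2=(alive,v0) | N2.N0=(alive,v0) N2.N1=(dead,v1) N2.N2=(alive,v0)
Op 4: N2 marks N0=dead -> (dead,v1)
Op 5: gossip N2<->N1 -> N2.N0=(dead,v1) N2.N1=(dead,v1) N2.N2=(alive,v0) | N1.N0=(dead,v1) N1.N1=(dead,v1) N1.N2=(alive,v0)
Op 6: gossip N2<->N0 -> N2.N0=(dead,v1) N2.N1=(dead,v1) N2.N2=(alive,v1) | N0.N0=(dead,v1) N0.N1=(dead,v1) N0.N2=(alive,v1)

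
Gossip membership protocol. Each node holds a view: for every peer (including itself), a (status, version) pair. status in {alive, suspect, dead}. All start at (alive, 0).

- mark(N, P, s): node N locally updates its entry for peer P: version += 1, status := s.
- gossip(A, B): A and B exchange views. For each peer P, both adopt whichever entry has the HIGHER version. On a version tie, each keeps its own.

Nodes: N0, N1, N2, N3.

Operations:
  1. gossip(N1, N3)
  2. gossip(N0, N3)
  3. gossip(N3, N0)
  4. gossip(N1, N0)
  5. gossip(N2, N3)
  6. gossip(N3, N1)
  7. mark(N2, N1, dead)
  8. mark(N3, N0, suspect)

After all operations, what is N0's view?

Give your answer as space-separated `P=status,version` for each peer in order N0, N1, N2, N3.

Op 1: gossip N1<->N3 -> N1.N0=(alive,v0) N1.N1=(alive,v0) N1.N2=(alive,v0) N1.N3=(alive,v0) | N3.N0=(alive,v0) N3.N1=(alive,v0) N3.N2=(alive,v0) N3.N3=(alive,v0)
Op 2: gossip N0<->N3 -> N0.N0=(alive,v0) N0.N1=(alive,v0) N0.N2=(alive,v0) N0.N3=(alive,v0) | N3.N0=(alive,v0) N3.N1=(alive,v0) N3.N2=(alive,v0) N3.N3=(alive,v0)
Op 3: gossip N3<->N0 -> N3.N0=(alive,v0) N3.N1=(alive,v0) N3.N2=(alive,v0) N3.N3=(alive,v0) | N0.N0=(alive,v0) N0.N1=(alive,v0) N0.N2=(alive,v0) N0.N3=(alive,v0)
Op 4: gossip N1<->N0 -> N1.N0=(alive,v0) N1.N1=(alive,v0) N1.N2=(alive,v0) N1.N3=(alive,v0) | N0.N0=(alive,v0) N0.N1=(alive,v0) N0.N2=(alive,v0) N0.N3=(alive,v0)
Op 5: gossip N2<->N3 -> N2.N0=(alive,v0) N2.N1=(alive,v0) N2.N2=(alive,v0) N2.N3=(alive,v0) | N3.N0=(alive,v0) N3.N1=(alive,v0) N3.N2=(alive,v0) N3.N3=(alive,v0)
Op 6: gossip N3<->N1 -> N3.N0=(alive,v0) N3.N1=(alive,v0) N3.N2=(alive,v0) N3.N3=(alive,v0) | N1.N0=(alive,v0) N1.N1=(alive,v0) N1.N2=(alive,v0) N1.N3=(alive,v0)
Op 7: N2 marks N1=dead -> (dead,v1)
Op 8: N3 marks N0=suspect -> (suspect,v1)

Answer: N0=alive,0 N1=alive,0 N2=alive,0 N3=alive,0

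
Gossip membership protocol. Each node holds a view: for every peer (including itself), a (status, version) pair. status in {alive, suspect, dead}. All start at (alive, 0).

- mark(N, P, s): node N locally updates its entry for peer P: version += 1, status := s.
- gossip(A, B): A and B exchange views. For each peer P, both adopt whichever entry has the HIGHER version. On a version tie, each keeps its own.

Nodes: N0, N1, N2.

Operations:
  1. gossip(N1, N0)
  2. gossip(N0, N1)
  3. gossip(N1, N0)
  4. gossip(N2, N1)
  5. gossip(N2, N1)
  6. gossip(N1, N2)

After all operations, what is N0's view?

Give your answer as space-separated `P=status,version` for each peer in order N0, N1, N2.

Op 1: gossip N1<->N0 -> N1.N0=(alive,v0) N1.N1=(alive,v0) N1.N2=(alive,v0) | N0.N0=(alive,v0) N0.N1=(alive,v0) N0.N2=(alive,v0)
Op 2: gossip N0<->N1 -> N0.N0=(alive,v0) N0.N1=(alive,v0) N0.N2=(alive,v0) | N1.N0=(alive,v0) N1.N1=(alive,v0) N1.N2=(alive,v0)
Op 3: gossip N1<->N0 -> N1.N0=(alive,v0) N1.N1=(alive,v0) N1.N2=(alive,v0) | N0.N0=(alive,v0) N0.N1=(alive,v0) N0.N2=(alive,v0)
Op 4: gossip N2<->N1 -> N2.N0=(alive,v0) N2.N1=(alive,v0) N2.N2=(alive,v0) | N1.N0=(alive,v0) N1.N1=(alive,v0) N1.N2=(alive,v0)
Op 5: gossip N2<->N1 -> N2.N0=(alive,v0) N2.N1=(alive,v0) N2.N2=(alive,v0) | N1.N0=(alive,v0) N1.N1=(alive,v0) N1.N2=(alive,v0)
Op 6: gossip N1<->N2 -> N1.N0=(alive,v0) N1.N1=(alive,v0) N1.N2=(alive,v0) | N2.N0=(alive,v0) N2.N1=(alive,v0) N2.N2=(alive,v0)

Answer: N0=alive,0 N1=alive,0 N2=alive,0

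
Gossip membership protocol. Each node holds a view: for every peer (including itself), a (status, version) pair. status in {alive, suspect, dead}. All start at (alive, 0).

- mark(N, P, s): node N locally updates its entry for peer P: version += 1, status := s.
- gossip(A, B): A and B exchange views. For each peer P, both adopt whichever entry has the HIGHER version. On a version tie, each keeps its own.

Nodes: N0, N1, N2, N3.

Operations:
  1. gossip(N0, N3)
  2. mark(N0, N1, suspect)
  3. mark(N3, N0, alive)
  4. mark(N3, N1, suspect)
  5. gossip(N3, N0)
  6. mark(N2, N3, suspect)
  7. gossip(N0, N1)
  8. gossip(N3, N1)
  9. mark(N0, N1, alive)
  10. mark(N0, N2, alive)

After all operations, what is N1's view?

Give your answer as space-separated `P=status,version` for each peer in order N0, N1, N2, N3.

Answer: N0=alive,1 N1=suspect,1 N2=alive,0 N3=alive,0

Derivation:
Op 1: gossip N0<->N3 -> N0.N0=(alive,v0) N0.N1=(alive,v0) N0.N2=(alive,v0) N0.N3=(alive,v0) | N3.N0=(alive,v0) N3.N1=(alive,v0) N3.N2=(alive,v0) N3.N3=(alive,v0)
Op 2: N0 marks N1=suspect -> (suspect,v1)
Op 3: N3 marks N0=alive -> (alive,v1)
Op 4: N3 marks N1=suspect -> (suspect,v1)
Op 5: gossip N3<->N0 -> N3.N0=(alive,v1) N3.N1=(suspect,v1) N3.N2=(alive,v0) N3.N3=(alive,v0) | N0.N0=(alive,v1) N0.N1=(suspect,v1) N0.N2=(alive,v0) N0.N3=(alive,v0)
Op 6: N2 marks N3=suspect -> (suspect,v1)
Op 7: gossip N0<->N1 -> N0.N0=(alive,v1) N0.N1=(suspect,v1) N0.N2=(alive,v0) N0.N3=(alive,v0) | N1.N0=(alive,v1) N1.N1=(suspect,v1) N1.N2=(alive,v0) N1.N3=(alive,v0)
Op 8: gossip N3<->N1 -> N3.N0=(alive,v1) N3.N1=(suspect,v1) N3.N2=(alive,v0) N3.N3=(alive,v0) | N1.N0=(alive,v1) N1.N1=(suspect,v1) N1.N2=(alive,v0) N1.N3=(alive,v0)
Op 9: N0 marks N1=alive -> (alive,v2)
Op 10: N0 marks N2=alive -> (alive,v1)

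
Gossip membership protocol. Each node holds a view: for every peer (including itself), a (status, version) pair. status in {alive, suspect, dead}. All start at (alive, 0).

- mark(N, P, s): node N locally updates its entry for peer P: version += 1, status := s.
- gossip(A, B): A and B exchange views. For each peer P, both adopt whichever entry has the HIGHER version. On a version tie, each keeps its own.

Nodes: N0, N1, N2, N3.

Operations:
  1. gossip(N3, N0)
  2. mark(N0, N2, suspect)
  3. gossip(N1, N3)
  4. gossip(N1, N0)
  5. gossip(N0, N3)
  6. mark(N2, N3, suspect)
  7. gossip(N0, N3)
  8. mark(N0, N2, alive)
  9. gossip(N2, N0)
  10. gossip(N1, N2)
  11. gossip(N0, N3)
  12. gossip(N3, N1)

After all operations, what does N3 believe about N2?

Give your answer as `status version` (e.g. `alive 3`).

Op 1: gossip N3<->N0 -> N3.N0=(alive,v0) N3.N1=(alive,v0) N3.N2=(alive,v0) N3.N3=(alive,v0) | N0.N0=(alive,v0) N0.N1=(alive,v0) N0.N2=(alive,v0) N0.N3=(alive,v0)
Op 2: N0 marks N2=suspect -> (suspect,v1)
Op 3: gossip N1<->N3 -> N1.N0=(alive,v0) N1.N1=(alive,v0) N1.N2=(alive,v0) N1.N3=(alive,v0) | N3.N0=(alive,v0) N3.N1=(alive,v0) N3.N2=(alive,v0) N3.N3=(alive,v0)
Op 4: gossip N1<->N0 -> N1.N0=(alive,v0) N1.N1=(alive,v0) N1.N2=(suspect,v1) N1.N3=(alive,v0) | N0.N0=(alive,v0) N0.N1=(alive,v0) N0.N2=(suspect,v1) N0.N3=(alive,v0)
Op 5: gossip N0<->N3 -> N0.N0=(alive,v0) N0.N1=(alive,v0) N0.N2=(suspect,v1) N0.N3=(alive,v0) | N3.N0=(alive,v0) N3.N1=(alive,v0) N3.N2=(suspect,v1) N3.N3=(alive,v0)
Op 6: N2 marks N3=suspect -> (suspect,v1)
Op 7: gossip N0<->N3 -> N0.N0=(alive,v0) N0.N1=(alive,v0) N0.N2=(suspect,v1) N0.N3=(alive,v0) | N3.N0=(alive,v0) N3.N1=(alive,v0) N3.N2=(suspect,v1) N3.N3=(alive,v0)
Op 8: N0 marks N2=alive -> (alive,v2)
Op 9: gossip N2<->N0 -> N2.N0=(alive,v0) N2.N1=(alive,v0) N2.N2=(alive,v2) N2.N3=(suspect,v1) | N0.N0=(alive,v0) N0.N1=(alive,v0) N0.N2=(alive,v2) N0.N3=(suspect,v1)
Op 10: gossip N1<->N2 -> N1.N0=(alive,v0) N1.N1=(alive,v0) N1.N2=(alive,v2) N1.N3=(suspect,v1) | N2.N0=(alive,v0) N2.N1=(alive,v0) N2.N2=(alive,v2) N2.N3=(suspect,v1)
Op 11: gossip N0<->N3 -> N0.N0=(alive,v0) N0.N1=(alive,v0) N0.N2=(alive,v2) N0.N3=(suspect,v1) | N3.N0=(alive,v0) N3.N1=(alive,v0) N3.N2=(alive,v2) N3.N3=(suspect,v1)
Op 12: gossip N3<->N1 -> N3.N0=(alive,v0) N3.N1=(alive,v0) N3.N2=(alive,v2) N3.N3=(suspect,v1) | N1.N0=(alive,v0) N1.N1=(alive,v0) N1.N2=(alive,v2) N1.N3=(suspect,v1)

Answer: alive 2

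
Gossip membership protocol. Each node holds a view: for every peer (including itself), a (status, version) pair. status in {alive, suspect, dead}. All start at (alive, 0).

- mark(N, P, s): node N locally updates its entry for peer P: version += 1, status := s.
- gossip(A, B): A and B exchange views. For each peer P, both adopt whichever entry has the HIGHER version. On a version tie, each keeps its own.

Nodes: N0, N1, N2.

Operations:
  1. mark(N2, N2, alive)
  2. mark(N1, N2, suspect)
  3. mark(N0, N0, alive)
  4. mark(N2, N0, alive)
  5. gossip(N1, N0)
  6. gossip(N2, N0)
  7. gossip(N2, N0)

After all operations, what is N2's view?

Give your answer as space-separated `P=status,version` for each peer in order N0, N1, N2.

Op 1: N2 marks N2=alive -> (alive,v1)
Op 2: N1 marks N2=suspect -> (suspect,v1)
Op 3: N0 marks N0=alive -> (alive,v1)
Op 4: N2 marks N0=alive -> (alive,v1)
Op 5: gossip N1<->N0 -> N1.N0=(alive,v1) N1.N1=(alive,v0) N1.N2=(suspect,v1) | N0.N0=(alive,v1) N0.N1=(alive,v0) N0.N2=(suspect,v1)
Op 6: gossip N2<->N0 -> N2.N0=(alive,v1) N2.N1=(alive,v0) N2.N2=(alive,v1) | N0.N0=(alive,v1) N0.N1=(alive,v0) N0.N2=(suspect,v1)
Op 7: gossip N2<->N0 -> N2.N0=(alive,v1) N2.N1=(alive,v0) N2.N2=(alive,v1) | N0.N0=(alive,v1) N0.N1=(alive,v0) N0.N2=(suspect,v1)

Answer: N0=alive,1 N1=alive,0 N2=alive,1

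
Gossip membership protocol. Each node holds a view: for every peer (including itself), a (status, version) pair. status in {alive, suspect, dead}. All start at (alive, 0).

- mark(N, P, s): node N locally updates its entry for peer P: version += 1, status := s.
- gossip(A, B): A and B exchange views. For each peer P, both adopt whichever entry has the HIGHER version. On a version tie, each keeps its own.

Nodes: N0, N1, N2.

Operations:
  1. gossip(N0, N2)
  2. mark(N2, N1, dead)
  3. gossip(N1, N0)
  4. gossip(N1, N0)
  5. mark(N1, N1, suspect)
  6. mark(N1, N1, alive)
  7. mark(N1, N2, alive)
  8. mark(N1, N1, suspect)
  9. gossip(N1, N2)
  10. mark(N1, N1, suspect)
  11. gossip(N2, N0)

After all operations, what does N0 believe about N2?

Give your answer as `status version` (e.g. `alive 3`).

Op 1: gossip N0<->N2 -> N0.N0=(alive,v0) N0.N1=(alive,v0) N0.N2=(alive,v0) | N2.N0=(alive,v0) N2.N1=(alive,v0) N2.N2=(alive,v0)
Op 2: N2 marks N1=dead -> (dead,v1)
Op 3: gossip N1<->N0 -> N1.N0=(alive,v0) N1.N1=(alive,v0) N1.N2=(alive,v0) | N0.N0=(alive,v0) N0.N1=(alive,v0) N0.N2=(alive,v0)
Op 4: gossip N1<->N0 -> N1.N0=(alive,v0) N1.N1=(alive,v0) N1.N2=(alive,v0) | N0.N0=(alive,v0) N0.N1=(alive,v0) N0.N2=(alive,v0)
Op 5: N1 marks N1=suspect -> (suspect,v1)
Op 6: N1 marks N1=alive -> (alive,v2)
Op 7: N1 marks N2=alive -> (alive,v1)
Op 8: N1 marks N1=suspect -> (suspect,v3)
Op 9: gossip N1<->N2 -> N1.N0=(alive,v0) N1.N1=(suspect,v3) N1.N2=(alive,v1) | N2.N0=(alive,v0) N2.N1=(suspect,v3) N2.N2=(alive,v1)
Op 10: N1 marks N1=suspect -> (suspect,v4)
Op 11: gossip N2<->N0 -> N2.N0=(alive,v0) N2.N1=(suspect,v3) N2.N2=(alive,v1) | N0.N0=(alive,v0) N0.N1=(suspect,v3) N0.N2=(alive,v1)

Answer: alive 1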